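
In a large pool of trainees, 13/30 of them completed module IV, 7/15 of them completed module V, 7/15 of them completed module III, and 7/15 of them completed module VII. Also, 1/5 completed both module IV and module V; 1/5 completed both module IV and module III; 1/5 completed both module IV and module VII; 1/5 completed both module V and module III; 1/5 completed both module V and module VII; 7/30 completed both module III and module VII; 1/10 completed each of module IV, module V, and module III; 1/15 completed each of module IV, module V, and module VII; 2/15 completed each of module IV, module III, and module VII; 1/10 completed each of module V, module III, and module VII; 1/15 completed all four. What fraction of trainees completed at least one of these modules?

14/15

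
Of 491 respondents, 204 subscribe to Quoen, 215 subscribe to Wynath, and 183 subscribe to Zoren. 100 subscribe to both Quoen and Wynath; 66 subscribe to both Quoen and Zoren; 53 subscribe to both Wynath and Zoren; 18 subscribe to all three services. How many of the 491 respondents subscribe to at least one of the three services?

Using inclusion–exclusion:
N(≥1) = 204 + 215 + 183 − 100 − 66 − 53 + 18 = 401

401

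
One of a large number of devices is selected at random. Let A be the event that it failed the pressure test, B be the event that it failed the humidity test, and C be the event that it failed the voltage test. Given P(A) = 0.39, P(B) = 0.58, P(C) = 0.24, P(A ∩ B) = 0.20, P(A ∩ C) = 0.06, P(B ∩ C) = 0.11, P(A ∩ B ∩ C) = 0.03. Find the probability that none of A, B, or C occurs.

0.13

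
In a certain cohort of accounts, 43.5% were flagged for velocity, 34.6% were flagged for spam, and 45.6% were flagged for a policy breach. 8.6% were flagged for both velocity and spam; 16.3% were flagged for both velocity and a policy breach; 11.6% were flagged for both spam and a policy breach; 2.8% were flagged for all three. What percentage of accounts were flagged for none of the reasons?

P(at least one) = 43.5 + 34.6 + 45.6 − 8.6 − 16.3 − 11.6 + 2.8 = 90.0%
P(none) = 100% − 90.0% = 10.0%

10.0%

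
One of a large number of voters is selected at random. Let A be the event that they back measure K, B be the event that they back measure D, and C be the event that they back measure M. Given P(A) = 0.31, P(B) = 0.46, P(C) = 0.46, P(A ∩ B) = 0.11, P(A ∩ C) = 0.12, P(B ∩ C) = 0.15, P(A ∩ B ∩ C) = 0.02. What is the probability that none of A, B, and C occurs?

0.13

P(A ∪ B ∪ C) = 0.31 + 0.46 + 0.46 − 0.11 − 0.12 − 0.15 + 0.02 = 0.87
P(none) = 1 − 0.87 = 0.13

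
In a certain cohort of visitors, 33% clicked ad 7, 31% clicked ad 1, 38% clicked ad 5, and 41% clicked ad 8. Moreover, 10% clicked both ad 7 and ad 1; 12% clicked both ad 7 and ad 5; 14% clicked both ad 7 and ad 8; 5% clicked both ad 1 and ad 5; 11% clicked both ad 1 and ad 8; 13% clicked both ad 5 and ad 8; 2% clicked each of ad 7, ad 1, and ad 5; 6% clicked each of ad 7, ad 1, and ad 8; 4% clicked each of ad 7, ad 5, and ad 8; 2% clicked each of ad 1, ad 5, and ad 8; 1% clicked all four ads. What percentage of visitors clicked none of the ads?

By inclusion-exclusion,
P(union) = 33 + 31 + 38 + 41 − 10 − 12 − 14 − 5 − 11 − 13 + 2 + 6 + 4 + 2 − 1 = 91%
P(none) = 100% − 91% = 9%

9%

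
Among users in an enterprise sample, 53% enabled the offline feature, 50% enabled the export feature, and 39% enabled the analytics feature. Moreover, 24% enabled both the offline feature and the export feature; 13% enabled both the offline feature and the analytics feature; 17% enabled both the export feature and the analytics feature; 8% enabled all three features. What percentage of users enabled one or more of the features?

P(at least one) = 53 + 50 + 39 − 24 − 13 − 17 + 8 = 96%

96%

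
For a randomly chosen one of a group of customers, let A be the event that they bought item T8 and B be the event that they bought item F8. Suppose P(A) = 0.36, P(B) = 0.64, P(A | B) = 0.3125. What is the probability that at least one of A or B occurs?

0.80

P(A ∩ B) = P(B)·P(A|B) = 0.64 × 0.3125 = 0.20
By inclusion–exclusion:
P(A ∪ B) = 0.36 + 0.64 − 0.20 = 0.80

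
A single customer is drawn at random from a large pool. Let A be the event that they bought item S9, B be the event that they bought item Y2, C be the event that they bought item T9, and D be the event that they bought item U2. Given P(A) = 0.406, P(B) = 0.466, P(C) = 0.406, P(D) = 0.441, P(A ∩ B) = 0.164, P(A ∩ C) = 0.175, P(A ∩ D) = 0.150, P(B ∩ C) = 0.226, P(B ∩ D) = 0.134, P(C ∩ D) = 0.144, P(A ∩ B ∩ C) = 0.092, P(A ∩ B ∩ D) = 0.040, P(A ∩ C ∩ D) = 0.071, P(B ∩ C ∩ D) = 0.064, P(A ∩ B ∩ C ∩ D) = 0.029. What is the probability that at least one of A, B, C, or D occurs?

P(A ∪ B ∪ C ∪ D) = 0.406 + 0.466 + 0.406 + 0.441 − 0.164 − 0.175 − 0.150 − 0.226 − 0.134 − 0.144 + 0.092 + 0.040 + 0.071 + 0.064 − 0.029 = 0.964

0.964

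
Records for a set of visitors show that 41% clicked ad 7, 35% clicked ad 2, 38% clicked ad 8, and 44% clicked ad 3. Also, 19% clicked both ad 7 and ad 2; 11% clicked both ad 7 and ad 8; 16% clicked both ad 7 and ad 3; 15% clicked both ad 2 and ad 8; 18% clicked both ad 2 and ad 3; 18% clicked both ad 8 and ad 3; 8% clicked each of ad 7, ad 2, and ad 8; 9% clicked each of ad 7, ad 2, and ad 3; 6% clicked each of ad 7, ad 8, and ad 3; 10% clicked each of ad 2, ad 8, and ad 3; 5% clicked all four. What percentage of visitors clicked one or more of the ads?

89%

Apply inclusion-exclusion:
P(at least one) = 41 + 35 + 38 + 44 − 19 − 11 − 16 − 15 − 18 − 18 + 8 + 9 + 6 + 10 − 5 = 89%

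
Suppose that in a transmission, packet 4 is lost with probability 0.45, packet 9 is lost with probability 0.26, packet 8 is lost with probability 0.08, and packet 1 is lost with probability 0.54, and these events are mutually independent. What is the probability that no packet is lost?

Since the events are independent, P(none) is the product of the individual non-occurrence probabilities.
P(none) = (1 − 0.45) × (1 − 0.26) × (1 − 0.08) × (1 − 0.54) = 0.55 × 0.74 × 0.92 × 0.46 = 0.1722424

0.1722424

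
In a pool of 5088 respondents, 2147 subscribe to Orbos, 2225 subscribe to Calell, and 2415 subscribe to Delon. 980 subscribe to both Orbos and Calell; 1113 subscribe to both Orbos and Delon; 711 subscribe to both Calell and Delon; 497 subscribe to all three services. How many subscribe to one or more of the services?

By inclusion–exclusion:
|union| = 2147 + 2225 + 2415 − 980 − 1113 − 711 + 497 = 4480

4480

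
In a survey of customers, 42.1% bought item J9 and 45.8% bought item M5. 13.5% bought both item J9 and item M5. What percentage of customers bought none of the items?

25.6%

P(at least one) = 42.1 + 45.8 − 13.5 = 74.4%
P(none) = 100% − 74.4% = 25.6%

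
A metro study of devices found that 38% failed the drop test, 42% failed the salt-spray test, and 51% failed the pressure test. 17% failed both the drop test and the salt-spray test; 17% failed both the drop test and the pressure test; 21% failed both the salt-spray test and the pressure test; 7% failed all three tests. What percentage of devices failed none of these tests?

17%

By inclusion–exclusion:
P(≥1) = 38 + 42 + 51 − 17 − 17 − 21 + 7 = 83%
P(none) = 100% − 83% = 17%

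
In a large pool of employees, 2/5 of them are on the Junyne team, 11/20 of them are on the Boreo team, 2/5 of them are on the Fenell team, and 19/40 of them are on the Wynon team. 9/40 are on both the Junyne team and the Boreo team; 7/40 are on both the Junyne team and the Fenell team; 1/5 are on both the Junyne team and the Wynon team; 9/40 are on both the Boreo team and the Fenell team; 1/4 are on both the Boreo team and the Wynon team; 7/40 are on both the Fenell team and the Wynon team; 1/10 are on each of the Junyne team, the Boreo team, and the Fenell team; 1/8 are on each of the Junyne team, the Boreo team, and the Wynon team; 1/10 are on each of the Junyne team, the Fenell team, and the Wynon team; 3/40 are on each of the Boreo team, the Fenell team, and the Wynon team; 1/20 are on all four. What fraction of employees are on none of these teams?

Using inclusion–exclusion:
P(union) = 2/5 + 11/20 + 2/5 + 19/40 − 9/40 − 7/40 − 1/5 − 9/40 − 1/4 − 7/40 + 1/10 + 1/8 + 1/10 + 3/40 − 1/20 = 37/40
P(none) = 1 − 37/40 = 3/40

3/40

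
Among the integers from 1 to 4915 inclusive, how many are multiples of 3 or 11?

1936

Apply inclusion-exclusion:
1638 + 446 − 148 = 1936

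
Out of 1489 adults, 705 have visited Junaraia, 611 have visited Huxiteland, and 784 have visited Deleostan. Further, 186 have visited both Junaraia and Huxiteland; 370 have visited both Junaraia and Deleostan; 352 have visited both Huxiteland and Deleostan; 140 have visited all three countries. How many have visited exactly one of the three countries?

704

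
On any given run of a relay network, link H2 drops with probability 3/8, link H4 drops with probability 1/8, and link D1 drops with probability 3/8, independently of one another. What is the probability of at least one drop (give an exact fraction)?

P(none) = (1 − 3/8) × (1 − 1/8) × (1 − 3/8) = 5/8 × 7/8 × 5/8 = 175/512
P(at least one) = 1 − 175/512 = 337/512

337/512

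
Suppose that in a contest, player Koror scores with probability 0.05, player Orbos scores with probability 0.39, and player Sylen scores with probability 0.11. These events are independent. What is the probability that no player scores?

0.515755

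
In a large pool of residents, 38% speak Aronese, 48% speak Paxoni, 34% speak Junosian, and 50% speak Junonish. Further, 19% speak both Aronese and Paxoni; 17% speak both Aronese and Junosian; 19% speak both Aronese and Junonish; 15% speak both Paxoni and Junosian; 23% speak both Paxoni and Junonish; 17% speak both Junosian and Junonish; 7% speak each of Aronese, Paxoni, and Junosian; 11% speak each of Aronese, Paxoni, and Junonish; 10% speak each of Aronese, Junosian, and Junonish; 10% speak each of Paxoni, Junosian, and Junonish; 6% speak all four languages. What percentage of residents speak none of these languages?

P(at least one) = 38 + 48 + 34 + 50 − 19 − 17 − 19 − 15 − 23 − 17 + 7 + 11 + 10 + 10 − 6 = 92%
P(none) = 100% − 92% = 8%

8%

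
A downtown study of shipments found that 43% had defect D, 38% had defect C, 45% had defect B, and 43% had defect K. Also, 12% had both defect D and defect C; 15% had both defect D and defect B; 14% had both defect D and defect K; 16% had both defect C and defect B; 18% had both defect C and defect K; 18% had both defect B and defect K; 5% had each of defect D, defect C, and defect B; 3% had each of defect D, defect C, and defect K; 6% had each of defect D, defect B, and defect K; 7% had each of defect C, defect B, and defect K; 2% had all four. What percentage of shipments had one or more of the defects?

95%

P(at least one) = 43 + 38 + 45 + 43 − 12 − 15 − 14 − 16 − 18 − 18 + 5 + 3 + 6 + 7 − 2 = 95%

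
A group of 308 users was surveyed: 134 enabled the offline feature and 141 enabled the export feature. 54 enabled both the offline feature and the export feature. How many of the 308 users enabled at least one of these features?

221

N(≥1) = 134 + 141 − 54 = 221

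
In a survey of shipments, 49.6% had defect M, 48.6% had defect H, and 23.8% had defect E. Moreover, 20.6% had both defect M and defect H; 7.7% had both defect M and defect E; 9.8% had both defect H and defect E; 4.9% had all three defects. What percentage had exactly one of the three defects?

60.5%

Using the inclusion–exclusion count for exactly one event:
P(exactly one) = 49.6 + 48.6 + 23.8 − 2·20.6 − 2·7.7 − 2·9.8 + 3·4.9 = 60.5%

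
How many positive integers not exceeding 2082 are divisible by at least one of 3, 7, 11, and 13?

floor(2082/3) + floor(2082/7) + floor(2082/11) + floor(2082/13) − floor(2082/21) − floor(2082/33) − floor(2082/39) − floor(2082/77) − floor(2082/91) − floor(2082/143) + floor(2082/231) + floor(2082/273) + floor(2082/429) + floor(2082/1001) − floor(2082/3003) = 694 + 297 + 189 + 160 − 99 − 63 − 53 − 27 − 22 − 14 + 9 + 7 + 4 + 2 − 0 = 1084

1084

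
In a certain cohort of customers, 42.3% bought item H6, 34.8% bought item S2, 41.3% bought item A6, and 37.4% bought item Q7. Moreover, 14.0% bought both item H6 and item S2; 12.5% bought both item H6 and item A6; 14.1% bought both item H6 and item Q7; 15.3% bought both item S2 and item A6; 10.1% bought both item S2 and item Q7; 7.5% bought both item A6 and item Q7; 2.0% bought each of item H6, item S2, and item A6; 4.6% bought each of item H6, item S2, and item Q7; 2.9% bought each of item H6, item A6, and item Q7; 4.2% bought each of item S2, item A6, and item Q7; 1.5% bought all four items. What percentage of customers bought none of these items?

By inclusion-exclusion,
P(union) = 42.3 + 34.8 + 41.3 + 37.4 − 14.0 − 12.5 − 14.1 − 15.3 − 10.1 − 7.5 + 2.0 + 4.6 + 2.9 + 4.2 − 1.5 = 94.5%
P(none) = 100% − 94.5% = 5.5%

5.5%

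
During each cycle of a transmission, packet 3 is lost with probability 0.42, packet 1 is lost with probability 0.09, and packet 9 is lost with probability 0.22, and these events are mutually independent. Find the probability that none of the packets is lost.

0.411684

P(none) = (1 − 0.42) × (1 − 0.09) × (1 − 0.22) = 0.58 × 0.91 × 0.78 = 0.411684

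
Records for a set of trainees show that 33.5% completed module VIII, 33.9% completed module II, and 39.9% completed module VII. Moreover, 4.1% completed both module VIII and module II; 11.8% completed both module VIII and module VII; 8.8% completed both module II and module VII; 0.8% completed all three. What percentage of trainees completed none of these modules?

P(≥1) = 33.5 + 33.9 + 39.9 − 4.1 − 11.8 − 8.8 + 0.8 = 83.4%
P(none) = 100% − 83.4% = 16.6%

16.6%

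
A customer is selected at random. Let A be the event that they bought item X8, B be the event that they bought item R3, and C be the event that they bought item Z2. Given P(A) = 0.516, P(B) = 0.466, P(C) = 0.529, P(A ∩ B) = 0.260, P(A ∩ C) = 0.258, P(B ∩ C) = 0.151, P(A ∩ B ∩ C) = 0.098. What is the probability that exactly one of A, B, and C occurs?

Using the inclusion–exclusion count for exactly one event:
P(exactly one) = 0.516 + 0.466 + 0.529 − 2·0.260 − 2·0.258 − 2·0.151 + 3·0.098 = 0.467

0.467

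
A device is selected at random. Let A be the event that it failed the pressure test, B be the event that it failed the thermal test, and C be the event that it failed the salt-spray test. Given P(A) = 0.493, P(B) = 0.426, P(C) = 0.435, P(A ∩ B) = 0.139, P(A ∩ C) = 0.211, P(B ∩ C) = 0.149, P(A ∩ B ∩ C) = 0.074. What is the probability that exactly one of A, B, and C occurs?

0.578

P(exactly one) = 0.493 + 0.426 + 0.435 − 2·0.139 − 2·0.211 − 2·0.149 + 3·0.074 = 0.578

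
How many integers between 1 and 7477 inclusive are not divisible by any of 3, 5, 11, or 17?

3411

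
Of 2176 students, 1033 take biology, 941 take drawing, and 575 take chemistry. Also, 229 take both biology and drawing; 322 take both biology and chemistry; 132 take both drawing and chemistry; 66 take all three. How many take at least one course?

N(≥1) = 1033 + 941 + 575 − 229 − 322 − 132 + 66 = 1932

1932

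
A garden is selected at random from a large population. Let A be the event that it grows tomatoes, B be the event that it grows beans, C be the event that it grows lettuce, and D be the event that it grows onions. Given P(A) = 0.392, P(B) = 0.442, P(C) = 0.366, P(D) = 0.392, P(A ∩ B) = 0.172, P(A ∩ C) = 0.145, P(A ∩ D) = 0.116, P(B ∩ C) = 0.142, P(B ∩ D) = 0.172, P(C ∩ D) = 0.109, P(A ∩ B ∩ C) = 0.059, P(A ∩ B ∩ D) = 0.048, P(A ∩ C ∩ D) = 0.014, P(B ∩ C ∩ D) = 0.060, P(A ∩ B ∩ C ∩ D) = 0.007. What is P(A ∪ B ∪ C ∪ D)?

By inclusion–exclusion:
P(A ∪ B ∪ C ∪ D) = 0.392 + 0.442 + 0.366 + 0.392 − 0.172 − 0.145 − 0.116 − 0.142 − 0.172 − 0.109 + 0.059 + 0.048 + 0.014 + 0.060 − 0.007 = 0.910

0.910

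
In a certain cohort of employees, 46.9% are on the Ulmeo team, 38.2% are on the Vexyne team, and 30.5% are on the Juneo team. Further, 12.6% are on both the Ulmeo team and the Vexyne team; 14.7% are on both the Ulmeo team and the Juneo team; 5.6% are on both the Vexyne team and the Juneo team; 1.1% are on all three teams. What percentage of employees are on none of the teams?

P(union) = 46.9 + 38.2 + 30.5 − 12.6 − 14.7 − 5.6 + 1.1 = 83.8%
P(none) = 100% − 83.8% = 16.2%

16.2%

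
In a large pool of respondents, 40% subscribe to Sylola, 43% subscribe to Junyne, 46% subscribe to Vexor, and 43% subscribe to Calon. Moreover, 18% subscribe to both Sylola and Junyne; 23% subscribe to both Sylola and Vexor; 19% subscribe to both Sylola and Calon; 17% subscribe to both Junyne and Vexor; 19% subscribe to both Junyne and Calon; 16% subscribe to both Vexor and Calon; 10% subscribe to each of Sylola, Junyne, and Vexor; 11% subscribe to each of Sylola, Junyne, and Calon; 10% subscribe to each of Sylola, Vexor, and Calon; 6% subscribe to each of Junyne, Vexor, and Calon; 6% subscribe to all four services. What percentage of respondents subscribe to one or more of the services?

91%

P(at least one) = 40 + 43 + 46 + 43 − 18 − 23 − 19 − 17 − 19 − 16 + 10 + 11 + 10 + 6 − 6 = 91%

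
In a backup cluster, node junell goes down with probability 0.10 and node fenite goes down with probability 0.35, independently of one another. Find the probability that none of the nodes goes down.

0.585

P(none) = (1 − 0.10) × (1 − 0.35) = 0.90 × 0.65 = 0.585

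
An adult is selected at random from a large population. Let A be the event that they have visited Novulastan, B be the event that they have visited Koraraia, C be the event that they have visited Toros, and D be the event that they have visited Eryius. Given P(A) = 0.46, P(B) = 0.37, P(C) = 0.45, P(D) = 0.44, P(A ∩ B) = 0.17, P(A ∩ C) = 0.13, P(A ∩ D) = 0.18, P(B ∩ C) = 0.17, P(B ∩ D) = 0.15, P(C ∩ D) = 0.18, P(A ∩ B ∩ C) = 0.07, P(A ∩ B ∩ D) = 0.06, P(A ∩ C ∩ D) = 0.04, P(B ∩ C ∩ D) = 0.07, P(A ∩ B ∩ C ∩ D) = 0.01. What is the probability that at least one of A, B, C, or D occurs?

0.97

Inclusion–exclusion gives
P(A ∪ B ∪ C ∪ D) = 0.46 + 0.37 + 0.45 + 0.44 − 0.17 − 0.13 − 0.18 − 0.17 − 0.15 − 0.18 + 0.07 + 0.06 + 0.04 + 0.07 − 0.01 = 0.97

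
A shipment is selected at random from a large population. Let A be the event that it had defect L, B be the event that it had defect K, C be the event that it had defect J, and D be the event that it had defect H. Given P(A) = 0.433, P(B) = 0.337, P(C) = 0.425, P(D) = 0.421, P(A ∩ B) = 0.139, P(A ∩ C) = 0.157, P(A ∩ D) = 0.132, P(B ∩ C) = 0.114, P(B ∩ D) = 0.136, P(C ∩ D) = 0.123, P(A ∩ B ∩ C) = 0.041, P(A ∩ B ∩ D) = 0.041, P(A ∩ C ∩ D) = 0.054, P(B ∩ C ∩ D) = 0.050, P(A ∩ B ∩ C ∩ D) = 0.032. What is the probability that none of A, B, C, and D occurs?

0.031

Inclusion–exclusion gives
P(A ∪ B ∪ C ∪ D) = 0.433 + 0.337 + 0.425 + 0.421 − 0.139 − 0.157 − 0.132 − 0.114 − 0.136 − 0.123 + 0.041 + 0.041 + 0.054 + 0.050 − 0.032 = 0.969
P(none) = 1 − 0.969 = 0.031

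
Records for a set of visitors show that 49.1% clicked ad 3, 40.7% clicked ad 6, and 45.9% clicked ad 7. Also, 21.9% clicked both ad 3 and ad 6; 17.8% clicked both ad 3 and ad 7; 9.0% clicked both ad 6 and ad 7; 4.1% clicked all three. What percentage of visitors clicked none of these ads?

P(at least one) = 49.1 + 40.7 + 45.9 − 21.9 − 17.8 − 9.0 + 4.1 = 91.1%
P(none) = 100% − 91.1% = 8.9%

8.9%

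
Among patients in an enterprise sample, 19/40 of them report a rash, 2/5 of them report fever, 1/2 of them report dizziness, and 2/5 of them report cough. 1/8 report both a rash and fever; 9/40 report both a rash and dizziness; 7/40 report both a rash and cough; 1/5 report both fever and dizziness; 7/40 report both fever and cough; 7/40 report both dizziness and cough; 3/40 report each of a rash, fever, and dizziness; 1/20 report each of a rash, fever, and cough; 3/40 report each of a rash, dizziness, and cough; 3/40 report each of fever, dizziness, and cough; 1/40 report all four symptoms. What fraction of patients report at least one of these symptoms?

19/20

P(union) = 19/40 + 2/5 + 1/2 + 2/5 − 1/8 − 9/40 − 7/40 − 1/5 − 7/40 − 7/40 + 3/40 + 1/20 + 3/40 + 3/40 − 1/40 = 19/20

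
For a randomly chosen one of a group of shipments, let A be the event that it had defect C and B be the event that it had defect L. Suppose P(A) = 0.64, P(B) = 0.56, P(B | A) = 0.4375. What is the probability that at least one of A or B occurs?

0.92

P(A ∩ B) = P(A)·P(B|A) = 0.64 × 0.4375 = 0.28
By inclusion–exclusion:
P(A ∪ B) = 0.64 + 0.56 − 0.28 = 0.92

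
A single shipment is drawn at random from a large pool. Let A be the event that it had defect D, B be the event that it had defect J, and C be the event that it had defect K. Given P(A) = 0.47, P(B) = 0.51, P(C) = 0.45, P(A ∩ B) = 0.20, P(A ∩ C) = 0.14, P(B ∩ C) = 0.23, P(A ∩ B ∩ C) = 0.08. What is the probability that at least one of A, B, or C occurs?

Inclusion–exclusion gives
P(A ∪ B ∪ C) = 0.47 + 0.51 + 0.45 − 0.20 − 0.14 − 0.23 + 0.08 = 0.94

0.94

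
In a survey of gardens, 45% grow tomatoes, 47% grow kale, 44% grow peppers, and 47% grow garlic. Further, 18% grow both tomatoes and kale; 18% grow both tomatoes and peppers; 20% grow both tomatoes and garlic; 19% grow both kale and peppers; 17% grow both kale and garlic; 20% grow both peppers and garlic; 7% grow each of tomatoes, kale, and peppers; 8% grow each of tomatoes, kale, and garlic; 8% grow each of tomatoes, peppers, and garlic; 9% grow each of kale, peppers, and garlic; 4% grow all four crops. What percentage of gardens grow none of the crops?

By inclusion-exclusion,
P(at least one) = 45 + 47 + 44 + 47 − 18 − 18 − 20 − 19 − 17 − 20 + 7 + 8 + 8 + 9 − 4 = 99%
P(none) = 100% − 99% = 1%

1%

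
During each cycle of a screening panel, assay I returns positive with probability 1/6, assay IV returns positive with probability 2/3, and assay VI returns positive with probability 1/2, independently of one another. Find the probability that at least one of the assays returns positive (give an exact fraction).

31/36

P(none) = (1 − 1/6) × (1 − 2/3) × (1 − 1/2) = 5/6 × 1/3 × 1/2 = 5/36
P(at least one) = 1 − 5/36 = 31/36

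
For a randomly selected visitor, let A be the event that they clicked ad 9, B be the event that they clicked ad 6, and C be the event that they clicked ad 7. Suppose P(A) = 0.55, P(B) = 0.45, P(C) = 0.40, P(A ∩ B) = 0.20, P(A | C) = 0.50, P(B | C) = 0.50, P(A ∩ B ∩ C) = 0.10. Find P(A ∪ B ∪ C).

P(A ∩ C) = P(C)·P(A|C) = 0.40 × 0.50 = 0.20
P(B ∩ C) = P(C)·P(B|C) = 0.40 × 0.50 = 0.20
Inclusion–exclusion gives
P(A ∪ B ∪ C) = 0.55 + 0.45 + 0.40 − 0.20 − 0.20 − 0.20 + 0.10 = 0.90

0.90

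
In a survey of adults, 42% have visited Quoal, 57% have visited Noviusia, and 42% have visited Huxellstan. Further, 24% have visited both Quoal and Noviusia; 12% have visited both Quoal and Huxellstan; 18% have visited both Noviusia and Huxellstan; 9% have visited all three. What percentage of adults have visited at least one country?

96%

Using inclusion–exclusion:
P(at least one) = 42 + 57 + 42 − 24 − 12 − 18 + 9 = 96%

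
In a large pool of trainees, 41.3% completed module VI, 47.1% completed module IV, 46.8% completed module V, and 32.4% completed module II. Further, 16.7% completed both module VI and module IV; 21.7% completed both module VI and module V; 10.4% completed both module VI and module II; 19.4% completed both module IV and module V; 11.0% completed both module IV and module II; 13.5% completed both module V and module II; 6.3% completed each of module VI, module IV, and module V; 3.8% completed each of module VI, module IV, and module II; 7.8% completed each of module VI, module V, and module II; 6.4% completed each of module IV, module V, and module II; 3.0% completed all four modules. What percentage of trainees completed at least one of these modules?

By inclusion–exclusion:
P(union) = 41.3 + 47.1 + 46.8 + 32.4 − 16.7 − 21.7 − 10.4 − 19.4 − 11.0 − 13.5 + 6.3 + 3.8 + 7.8 + 6.4 − 3.0 = 96.2%

96.2%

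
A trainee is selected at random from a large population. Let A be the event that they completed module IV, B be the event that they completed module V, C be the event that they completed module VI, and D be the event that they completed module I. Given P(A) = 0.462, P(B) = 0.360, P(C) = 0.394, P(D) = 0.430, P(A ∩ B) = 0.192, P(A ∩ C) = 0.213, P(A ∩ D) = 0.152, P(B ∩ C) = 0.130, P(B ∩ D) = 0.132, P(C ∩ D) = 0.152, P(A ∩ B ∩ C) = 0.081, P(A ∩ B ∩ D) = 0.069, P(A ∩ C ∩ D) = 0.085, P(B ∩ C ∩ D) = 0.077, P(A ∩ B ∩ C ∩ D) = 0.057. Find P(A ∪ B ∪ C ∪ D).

By inclusion–exclusion:
P(A ∪ B ∪ C ∪ D) = 0.462 + 0.360 + 0.394 + 0.430 − 0.192 − 0.213 − 0.152 − 0.130 − 0.132 − 0.152 + 0.081 + 0.069 + 0.085 + 0.077 − 0.057 = 0.930

0.930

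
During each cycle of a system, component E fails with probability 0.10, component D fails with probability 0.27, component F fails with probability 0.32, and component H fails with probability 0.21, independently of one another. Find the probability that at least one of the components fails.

Independence gives P(none) = ∏(1 − pᵢ).
P(none) = (1 − 0.10) × (1 − 0.27) × (1 − 0.32) × (1 − 0.21) = 0.90 × 0.73 × 0.68 × 0.79 = 0.3529404
P(at least one) = 1 − 0.3529404 = 0.6470596

0.6470596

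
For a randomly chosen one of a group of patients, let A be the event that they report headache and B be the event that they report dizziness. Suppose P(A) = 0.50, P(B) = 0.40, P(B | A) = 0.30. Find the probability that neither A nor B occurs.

0.25

P(A ∩ B) = P(A)·P(B|A) = 0.50 × 0.30 = 0.15
P(A ∪ B) = 0.50 + 0.40 − 0.15 = 0.75
P(none) = 1 − 0.75 = 0.25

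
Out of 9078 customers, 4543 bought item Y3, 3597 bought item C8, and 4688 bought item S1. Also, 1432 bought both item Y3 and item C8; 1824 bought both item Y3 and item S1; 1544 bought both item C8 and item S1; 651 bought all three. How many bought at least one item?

8679

Inclusion–exclusion gives
|union| = 4543 + 3597 + 4688 − 1432 − 1824 − 1544 + 651 = 8679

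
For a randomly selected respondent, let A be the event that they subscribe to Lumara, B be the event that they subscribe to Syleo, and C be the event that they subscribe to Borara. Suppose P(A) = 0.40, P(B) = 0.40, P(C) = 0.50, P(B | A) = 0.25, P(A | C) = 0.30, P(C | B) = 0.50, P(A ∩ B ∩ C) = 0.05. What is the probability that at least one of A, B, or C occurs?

0.90

P(A ∩ B) = P(A)·P(B|A) = 0.40 × 0.25 = 0.10
P(A ∩ C) = P(C)·P(A|C) = 0.50 × 0.30 = 0.15
P(B ∩ C) = P(B)·P(C|B) = 0.40 × 0.50 = 0.20
By inclusion–exclusion:
P(A ∪ B ∪ C) = 0.40 + 0.40 + 0.50 − 0.10 − 0.15 − 0.20 + 0.05 = 0.90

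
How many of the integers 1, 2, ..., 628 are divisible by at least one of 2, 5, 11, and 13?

417

314 + 125 + 57 + 48 − 62 − 28 − 24 − 11 − 9 − 4 + 5 + 4 + 2 + 0 − 0 = 417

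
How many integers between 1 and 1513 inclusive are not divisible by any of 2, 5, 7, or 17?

Inclusion–exclusion gives
756 + 302 + 216 + 89 − 151 − 108 − 44 − 43 − 17 − 12 + 21 + 8 + 6 + 2 − 1 = 1024
1513 − 1024 = 489

489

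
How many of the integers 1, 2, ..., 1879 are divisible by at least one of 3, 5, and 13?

⌊1879/3⌋ + ⌊1879/5⌋ + ⌊1879/13⌋ − ⌊1879/15⌋ − ⌊1879/39⌋ − ⌊1879/65⌋ + ⌊1879/195⌋ = 626 + 375 + 144 − 125 − 48 − 28 + 9 = 953

953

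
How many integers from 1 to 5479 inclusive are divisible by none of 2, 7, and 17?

⌊5479/2⌋ + ⌊5479/7⌋ + ⌊5479/17⌋ − ⌊5479/14⌋ − ⌊5479/34⌋ − ⌊5479/119⌋ + ⌊5479/238⌋ = 2739 + 782 + 322 − 391 − 161 − 46 + 23 = 3268
5479 − 3268 = 2211

2211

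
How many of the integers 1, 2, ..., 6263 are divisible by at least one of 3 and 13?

2408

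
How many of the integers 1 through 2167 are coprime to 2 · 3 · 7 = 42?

620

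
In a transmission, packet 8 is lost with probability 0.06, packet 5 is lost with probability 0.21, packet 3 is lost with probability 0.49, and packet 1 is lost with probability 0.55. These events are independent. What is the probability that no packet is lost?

Since the events are independent, P(none) is the product of the individual non-occurrence probabilities.
P(none) = (1 − 0.06) × (1 − 0.21) × (1 − 0.49) × (1 − 0.55) = 0.94 × 0.79 × 0.51 × 0.45 = 0.1704267

0.1704267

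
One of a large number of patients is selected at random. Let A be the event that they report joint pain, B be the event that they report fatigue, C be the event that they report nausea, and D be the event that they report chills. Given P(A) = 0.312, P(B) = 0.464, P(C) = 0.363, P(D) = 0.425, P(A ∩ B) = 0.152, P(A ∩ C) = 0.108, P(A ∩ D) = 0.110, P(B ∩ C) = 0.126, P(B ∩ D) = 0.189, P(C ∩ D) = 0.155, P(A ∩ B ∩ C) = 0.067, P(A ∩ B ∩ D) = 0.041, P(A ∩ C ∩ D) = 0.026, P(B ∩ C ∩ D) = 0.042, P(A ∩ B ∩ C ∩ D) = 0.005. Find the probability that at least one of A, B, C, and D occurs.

By inclusion-exclusion,
P(A ∪ B ∪ C ∪ D) = 0.312 + 0.464 + 0.363 + 0.425 − 0.152 − 0.108 − 0.110 − 0.126 − 0.189 − 0.155 + 0.067 + 0.041 + 0.026 + 0.042 − 0.005 = 0.895

0.895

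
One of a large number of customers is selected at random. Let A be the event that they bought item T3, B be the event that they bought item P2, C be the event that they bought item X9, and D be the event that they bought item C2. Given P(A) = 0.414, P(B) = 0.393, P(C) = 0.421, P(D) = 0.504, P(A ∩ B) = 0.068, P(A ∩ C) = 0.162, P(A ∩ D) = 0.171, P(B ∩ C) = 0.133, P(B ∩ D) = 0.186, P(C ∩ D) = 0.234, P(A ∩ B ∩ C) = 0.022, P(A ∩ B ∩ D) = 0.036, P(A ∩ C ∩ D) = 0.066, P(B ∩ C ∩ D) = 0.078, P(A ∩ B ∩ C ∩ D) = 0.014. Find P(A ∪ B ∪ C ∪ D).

Inclusion–exclusion gives
P(A ∪ B ∪ C ∪ D) = 0.414 + 0.393 + 0.421 + 0.504 − 0.068 − 0.162 − 0.171 − 0.133 − 0.186 − 0.234 + 0.022 + 0.036 + 0.066 + 0.078 − 0.014 = 0.966

0.966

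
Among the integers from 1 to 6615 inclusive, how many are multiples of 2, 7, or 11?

⌊6615/2⌋ + ⌊6615/7⌋ + ⌊6615/11⌋ − ⌊6615/14⌋ − ⌊6615/22⌋ − ⌊6615/77⌋ + ⌊6615/154⌋ = 3307 + 945 + 601 − 472 − 300 − 85 + 42 = 4038

4038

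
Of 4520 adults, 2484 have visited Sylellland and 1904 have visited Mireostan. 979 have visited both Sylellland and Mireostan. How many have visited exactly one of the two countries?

2430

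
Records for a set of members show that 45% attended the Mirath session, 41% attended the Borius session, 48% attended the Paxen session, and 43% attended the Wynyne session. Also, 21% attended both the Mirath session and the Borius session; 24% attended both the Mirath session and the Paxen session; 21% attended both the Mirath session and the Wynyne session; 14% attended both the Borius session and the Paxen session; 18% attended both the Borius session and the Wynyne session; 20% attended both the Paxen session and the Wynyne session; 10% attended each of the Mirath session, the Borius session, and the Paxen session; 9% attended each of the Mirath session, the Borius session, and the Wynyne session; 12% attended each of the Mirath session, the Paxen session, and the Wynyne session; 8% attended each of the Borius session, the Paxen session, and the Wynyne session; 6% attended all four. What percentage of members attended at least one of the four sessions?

92%

Apply inclusion-exclusion:
P(at least one) = 45 + 41 + 48 + 43 − 21 − 24 − 21 − 14 − 18 − 20 + 10 + 9 + 12 + 8 − 6 = 92%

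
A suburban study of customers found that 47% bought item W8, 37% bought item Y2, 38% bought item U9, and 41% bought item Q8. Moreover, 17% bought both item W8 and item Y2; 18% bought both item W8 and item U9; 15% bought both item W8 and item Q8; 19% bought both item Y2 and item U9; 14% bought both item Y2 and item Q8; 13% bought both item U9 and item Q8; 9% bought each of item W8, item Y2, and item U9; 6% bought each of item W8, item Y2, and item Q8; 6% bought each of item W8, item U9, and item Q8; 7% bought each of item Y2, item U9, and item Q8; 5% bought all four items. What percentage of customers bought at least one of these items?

90%

P(at least one) = 47 + 37 + 38 + 41 − 17 − 18 − 15 − 19 − 14 − 13 + 9 + 6 + 6 + 7 − 5 = 90%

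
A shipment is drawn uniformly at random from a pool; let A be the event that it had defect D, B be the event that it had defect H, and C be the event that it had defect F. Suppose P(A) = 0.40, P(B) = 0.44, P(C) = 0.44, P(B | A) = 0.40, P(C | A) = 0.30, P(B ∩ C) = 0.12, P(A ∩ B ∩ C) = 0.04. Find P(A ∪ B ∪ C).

0.92

P(A ∩ B) = P(A)·P(B|A) = 0.40 × 0.40 = 0.16
P(A ∩ C) = P(A)·P(C|A) = 0.40 × 0.30 = 0.12
Using inclusion–exclusion:
P(A ∪ B ∪ C) = 0.40 + 0.44 + 0.44 − 0.16 − 0.12 − 0.12 + 0.04 = 0.92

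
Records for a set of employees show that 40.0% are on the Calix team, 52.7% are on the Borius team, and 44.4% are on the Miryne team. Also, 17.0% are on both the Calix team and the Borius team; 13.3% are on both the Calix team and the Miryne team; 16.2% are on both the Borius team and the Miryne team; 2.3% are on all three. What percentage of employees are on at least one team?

By inclusion-exclusion,
P(at least one) = 40.0 + 52.7 + 44.4 − 17.0 − 13.3 − 16.2 + 2.3 = 92.9%

92.9%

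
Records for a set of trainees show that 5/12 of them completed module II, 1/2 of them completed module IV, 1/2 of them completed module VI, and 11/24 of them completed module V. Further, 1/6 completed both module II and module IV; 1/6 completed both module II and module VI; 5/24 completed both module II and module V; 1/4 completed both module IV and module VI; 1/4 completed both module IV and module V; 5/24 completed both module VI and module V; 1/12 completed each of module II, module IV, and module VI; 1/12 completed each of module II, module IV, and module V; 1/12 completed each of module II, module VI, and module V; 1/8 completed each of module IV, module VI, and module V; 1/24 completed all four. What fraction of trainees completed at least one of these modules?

23/24

P(at least one) = 5/12 + 1/2 + 1/2 + 11/24 − 1/6 − 1/6 − 5/24 − 1/4 − 1/4 − 5/24 + 1/12 + 1/12 + 1/12 + 1/8 − 1/24 = 23/24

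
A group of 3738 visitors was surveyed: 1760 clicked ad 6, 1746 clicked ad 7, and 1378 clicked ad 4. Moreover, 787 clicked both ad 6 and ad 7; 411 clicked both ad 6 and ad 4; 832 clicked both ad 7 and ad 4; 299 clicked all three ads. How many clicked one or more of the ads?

Inclusion–exclusion gives
|at least one| = 1760 + 1746 + 1378 − 787 − 411 − 832 + 299 = 3153

3153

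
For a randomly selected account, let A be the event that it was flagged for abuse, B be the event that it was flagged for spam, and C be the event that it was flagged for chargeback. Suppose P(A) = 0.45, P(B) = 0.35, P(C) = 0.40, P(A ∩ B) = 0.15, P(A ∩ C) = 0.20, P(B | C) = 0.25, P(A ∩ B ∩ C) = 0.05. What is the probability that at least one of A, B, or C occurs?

0.80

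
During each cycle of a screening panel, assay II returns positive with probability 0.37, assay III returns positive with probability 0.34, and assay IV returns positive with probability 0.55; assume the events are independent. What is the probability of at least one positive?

0.81289

Independence gives P(none) = ∏(1 − pᵢ).
P(none) = (1 − 0.37) × (1 − 0.34) × (1 − 0.55) = 0.63 × 0.66 × 0.45 = 0.18711
P(at least one) = 1 − 0.18711 = 0.81289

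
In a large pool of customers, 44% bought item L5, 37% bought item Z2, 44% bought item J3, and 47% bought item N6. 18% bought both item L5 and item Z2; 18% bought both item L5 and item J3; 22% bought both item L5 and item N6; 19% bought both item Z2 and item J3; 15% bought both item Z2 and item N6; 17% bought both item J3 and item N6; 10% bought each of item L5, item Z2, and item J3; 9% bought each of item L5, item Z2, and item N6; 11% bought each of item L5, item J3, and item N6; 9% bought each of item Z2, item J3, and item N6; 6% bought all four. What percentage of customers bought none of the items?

P(at least one) = 44 + 37 + 44 + 47 − 18 − 18 − 22 − 19 − 15 − 17 + 10 + 9 + 11 + 9 − 6 = 96%
P(none) = 100% − 96% = 4%

4%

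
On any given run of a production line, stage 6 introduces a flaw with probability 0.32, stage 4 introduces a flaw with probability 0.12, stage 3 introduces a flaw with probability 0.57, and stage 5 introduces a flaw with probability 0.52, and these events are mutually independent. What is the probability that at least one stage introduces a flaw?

0.87649024

P(none) = (1 − 0.32) × (1 − 0.12) × (1 − 0.57) × (1 − 0.52) = 0.68 × 0.88 × 0.43 × 0.48 = 0.12350976
P(at least one) = 1 − 0.12350976 = 0.87649024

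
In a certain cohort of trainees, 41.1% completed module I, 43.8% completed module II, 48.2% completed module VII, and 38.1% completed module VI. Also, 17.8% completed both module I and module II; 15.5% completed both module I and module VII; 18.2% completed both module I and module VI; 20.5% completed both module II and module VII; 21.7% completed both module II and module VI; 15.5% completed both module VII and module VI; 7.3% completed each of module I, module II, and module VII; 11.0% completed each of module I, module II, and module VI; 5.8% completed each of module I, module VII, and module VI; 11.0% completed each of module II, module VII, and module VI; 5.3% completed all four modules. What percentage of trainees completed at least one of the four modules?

Inclusion–exclusion gives
P(union) = 41.1 + 43.8 + 48.2 + 38.1 − 17.8 − 15.5 − 18.2 − 20.5 − 21.7 − 15.5 + 7.3 + 11.0 + 5.8 + 11.0 − 5.3 = 91.8%

91.8%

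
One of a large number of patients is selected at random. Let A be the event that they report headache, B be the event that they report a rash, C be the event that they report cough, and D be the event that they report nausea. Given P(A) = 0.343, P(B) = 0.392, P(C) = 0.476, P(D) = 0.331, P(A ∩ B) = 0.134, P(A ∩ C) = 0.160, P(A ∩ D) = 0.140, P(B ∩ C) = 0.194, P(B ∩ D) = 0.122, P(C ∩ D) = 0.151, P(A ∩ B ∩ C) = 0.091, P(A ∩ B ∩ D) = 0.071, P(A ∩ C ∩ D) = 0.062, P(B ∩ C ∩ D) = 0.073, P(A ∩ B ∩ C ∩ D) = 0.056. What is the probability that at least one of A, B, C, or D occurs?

P(A ∪ B ∪ C ∪ D) = 0.343 + 0.392 + 0.476 + 0.331 − 0.134 − 0.160 − 0.140 − 0.194 − 0.122 − 0.151 + 0.091 + 0.071 + 0.062 + 0.073 − 0.056 = 0.882

0.882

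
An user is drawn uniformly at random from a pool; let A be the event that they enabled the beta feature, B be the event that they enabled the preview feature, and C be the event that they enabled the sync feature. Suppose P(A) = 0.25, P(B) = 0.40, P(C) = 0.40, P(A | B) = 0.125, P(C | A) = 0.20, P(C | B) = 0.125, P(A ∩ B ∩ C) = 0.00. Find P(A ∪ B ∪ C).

0.90

P(A ∩ B) = P(B)·P(A|B) = 0.40 × 0.125 = 0.05
P(A ∩ C) = P(A)·P(C|A) = 0.25 × 0.20 = 0.05
P(B ∩ C) = P(B)·P(C|B) = 0.40 × 0.125 = 0.05
Using inclusion–exclusion:
P(A ∪ B ∪ C) = 0.25 + 0.40 + 0.40 − 0.05 − 0.05 − 0.05 + 0.00 = 0.90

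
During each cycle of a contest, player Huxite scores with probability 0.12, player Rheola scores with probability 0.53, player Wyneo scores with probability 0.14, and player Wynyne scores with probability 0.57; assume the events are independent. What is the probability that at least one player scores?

0.84705072

P(none) = (1 − 0.12) × (1 − 0.53) × (1 − 0.14) × (1 − 0.57) = 0.88 × 0.47 × 0.86 × 0.43 = 0.15294928
P(at least one) = 1 − 0.15294928 = 0.84705072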